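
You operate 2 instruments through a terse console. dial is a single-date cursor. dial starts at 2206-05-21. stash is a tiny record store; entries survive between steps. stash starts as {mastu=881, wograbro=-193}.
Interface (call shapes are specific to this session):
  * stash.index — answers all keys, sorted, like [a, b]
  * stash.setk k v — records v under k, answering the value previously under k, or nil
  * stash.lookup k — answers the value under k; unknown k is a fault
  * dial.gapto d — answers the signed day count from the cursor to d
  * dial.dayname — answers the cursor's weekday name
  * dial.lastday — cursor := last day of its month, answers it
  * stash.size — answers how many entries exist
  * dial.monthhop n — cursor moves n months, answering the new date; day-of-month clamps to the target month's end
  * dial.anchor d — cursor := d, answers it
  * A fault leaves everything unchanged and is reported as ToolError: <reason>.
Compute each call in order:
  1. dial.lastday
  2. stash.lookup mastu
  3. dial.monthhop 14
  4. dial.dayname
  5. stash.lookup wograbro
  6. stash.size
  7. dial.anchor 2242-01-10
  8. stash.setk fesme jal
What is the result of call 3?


Answer: 2207-07-31

Derivation:
# 1. dial.lastday() == 2206-05-31
# 2. stash.lookup(k=mastu) == 881
# 3. dial.monthhop(n=14) == 2207-07-31
# 4. dial.dayname() == Friday
# 5. stash.lookup(k=wograbro) == -193
# 6. stash.size() == 2
# 7. dial.anchor(d=2242-01-10) == 2242-01-10
# 8. stash.setk(k=fesme, v=jal) == nil


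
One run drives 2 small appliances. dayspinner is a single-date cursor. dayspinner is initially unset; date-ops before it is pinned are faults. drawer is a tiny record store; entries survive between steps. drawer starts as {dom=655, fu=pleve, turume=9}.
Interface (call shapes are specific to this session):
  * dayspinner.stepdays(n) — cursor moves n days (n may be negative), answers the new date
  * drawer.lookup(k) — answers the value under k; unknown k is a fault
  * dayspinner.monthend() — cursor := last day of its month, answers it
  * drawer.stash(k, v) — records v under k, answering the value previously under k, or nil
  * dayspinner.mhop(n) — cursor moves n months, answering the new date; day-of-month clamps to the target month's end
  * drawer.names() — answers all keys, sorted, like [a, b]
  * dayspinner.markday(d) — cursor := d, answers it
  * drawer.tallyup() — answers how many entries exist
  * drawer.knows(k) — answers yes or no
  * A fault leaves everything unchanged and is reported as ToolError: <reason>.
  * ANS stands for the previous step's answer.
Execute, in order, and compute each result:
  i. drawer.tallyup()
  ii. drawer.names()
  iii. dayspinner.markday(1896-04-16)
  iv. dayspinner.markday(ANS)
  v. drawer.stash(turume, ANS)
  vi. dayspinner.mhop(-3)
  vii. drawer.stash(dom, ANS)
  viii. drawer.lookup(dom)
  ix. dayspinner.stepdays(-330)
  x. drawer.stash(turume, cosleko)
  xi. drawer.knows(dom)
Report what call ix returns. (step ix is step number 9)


Answer: 1895-02-20

Derivation:
→ drawer.tallyup()
← 3
→ drawer.names()
← [dom, fu, turume]
→ dayspinner.markday(d→1896-04-16)
← 1896-04-16
→ dayspinner.markday(d→ANS)
← 1896-04-16
→ drawer.stash(k→turume, v→ANS)
← 9
→ dayspinner.mhop(n→-3)
← 1896-01-16
→ drawer.stash(k→dom, v→ANS)
← 655
→ drawer.lookup(k→dom)
← 1896-01-16
→ dayspinner.stepdays(n→-330)
← 1895-02-20
→ drawer.stash(k→turume, v→cosleko)
← 1896-04-16
→ drawer.knows(k→dom)
← yes


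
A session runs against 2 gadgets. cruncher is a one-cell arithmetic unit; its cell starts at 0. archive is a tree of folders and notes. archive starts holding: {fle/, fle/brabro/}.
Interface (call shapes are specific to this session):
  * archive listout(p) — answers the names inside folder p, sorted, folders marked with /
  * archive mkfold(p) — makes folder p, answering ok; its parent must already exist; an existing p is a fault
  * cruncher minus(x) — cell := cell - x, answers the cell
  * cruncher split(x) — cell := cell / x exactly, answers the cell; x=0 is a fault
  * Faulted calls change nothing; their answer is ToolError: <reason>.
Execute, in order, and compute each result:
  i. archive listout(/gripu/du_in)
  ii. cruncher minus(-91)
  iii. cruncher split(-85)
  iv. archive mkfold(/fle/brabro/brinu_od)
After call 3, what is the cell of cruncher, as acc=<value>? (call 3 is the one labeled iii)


Answer: acc=-91/85

Derivation:
> archive listout p→/gripu/du_in
= ToolError: not found
> cruncher minus x→-91
= 91
> cruncher split x→-85
= -91/85
> archive mkfold p→/fle/brabro/brinu_od
= ok


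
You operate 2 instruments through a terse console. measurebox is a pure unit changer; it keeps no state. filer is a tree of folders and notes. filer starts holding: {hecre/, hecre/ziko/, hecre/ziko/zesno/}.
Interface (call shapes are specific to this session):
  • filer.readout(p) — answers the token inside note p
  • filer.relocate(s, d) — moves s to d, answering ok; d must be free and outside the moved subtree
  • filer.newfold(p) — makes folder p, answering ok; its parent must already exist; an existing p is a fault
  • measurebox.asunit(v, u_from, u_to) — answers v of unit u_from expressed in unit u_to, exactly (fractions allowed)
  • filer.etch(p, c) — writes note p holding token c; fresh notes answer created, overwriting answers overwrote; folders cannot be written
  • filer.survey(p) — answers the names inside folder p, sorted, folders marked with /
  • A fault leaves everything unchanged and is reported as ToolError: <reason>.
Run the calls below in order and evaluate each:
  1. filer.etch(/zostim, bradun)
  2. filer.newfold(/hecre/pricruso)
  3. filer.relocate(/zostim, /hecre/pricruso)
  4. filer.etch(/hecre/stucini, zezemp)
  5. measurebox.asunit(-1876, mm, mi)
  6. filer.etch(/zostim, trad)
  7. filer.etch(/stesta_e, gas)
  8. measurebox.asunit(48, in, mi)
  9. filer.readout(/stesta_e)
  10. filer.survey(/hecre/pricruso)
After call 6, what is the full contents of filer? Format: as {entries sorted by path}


Answer: {hecre/, hecre/pricruso/, hecre/stucini=zezemp, hecre/ziko/, hecre/ziko/zesno/, zostim=trad}

Derivation:
-- filer.etch(p: /zostim, c: bradun) ~> created
-- filer.newfold(p: /hecre/pricruso) ~> ok
-- filer.relocate(s: /zostim, d: /hecre/pricruso) ~> ToolError: exists
-- filer.etch(p: /hecre/stucini, c: zezemp) ~> created
-- measurebox.asunit(v: -1876, u_from: mm, u_to: mi) ~> -469/402336
-- filer.etch(p: /zostim, c: trad) ~> overwrote
-- filer.etch(p: /stesta_e, c: gas) ~> created
-- measurebox.asunit(v: 48, u_from: in, u_to: mi) ~> 1/1320
-- filer.readout(p: /stesta_e) ~> gas
-- filer.survey(p: /hecre/pricruso) ~> []


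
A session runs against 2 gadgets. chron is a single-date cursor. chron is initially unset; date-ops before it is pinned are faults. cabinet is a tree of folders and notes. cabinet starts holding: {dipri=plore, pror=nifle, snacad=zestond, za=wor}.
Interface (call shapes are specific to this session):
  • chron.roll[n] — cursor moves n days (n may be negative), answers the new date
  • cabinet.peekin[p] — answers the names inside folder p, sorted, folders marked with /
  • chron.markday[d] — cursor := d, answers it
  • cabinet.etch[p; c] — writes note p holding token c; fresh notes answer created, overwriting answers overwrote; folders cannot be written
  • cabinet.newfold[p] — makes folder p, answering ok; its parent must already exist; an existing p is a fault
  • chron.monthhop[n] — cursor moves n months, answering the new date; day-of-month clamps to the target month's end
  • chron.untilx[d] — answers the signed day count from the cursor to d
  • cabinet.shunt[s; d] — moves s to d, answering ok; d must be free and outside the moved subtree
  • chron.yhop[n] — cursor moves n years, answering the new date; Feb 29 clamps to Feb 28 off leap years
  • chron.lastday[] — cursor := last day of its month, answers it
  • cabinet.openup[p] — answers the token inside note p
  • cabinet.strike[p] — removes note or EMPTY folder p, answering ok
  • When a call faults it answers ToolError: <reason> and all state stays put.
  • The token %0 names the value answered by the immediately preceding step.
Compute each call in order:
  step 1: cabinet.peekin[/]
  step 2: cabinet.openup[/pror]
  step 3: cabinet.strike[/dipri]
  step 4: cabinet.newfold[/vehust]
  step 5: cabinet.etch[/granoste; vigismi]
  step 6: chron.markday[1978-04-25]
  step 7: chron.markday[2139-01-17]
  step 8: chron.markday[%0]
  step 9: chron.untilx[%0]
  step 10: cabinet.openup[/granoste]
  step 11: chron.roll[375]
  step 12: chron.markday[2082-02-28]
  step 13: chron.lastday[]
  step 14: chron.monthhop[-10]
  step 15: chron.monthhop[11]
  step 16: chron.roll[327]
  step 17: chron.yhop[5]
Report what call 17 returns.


Answer: 2088-02-18

Derivation:
$ cabinet.peekin p='/'
= [dipri, pror, snacad, za]
$ cabinet.openup p='/pror'
= nifle
$ cabinet.strike p='/dipri'
= ok
$ cabinet.newfold p='/vehust'
= ok
$ cabinet.etch p='/granoste' c='vigismi'
= created
$ chron.markday d='1978-04-25'
= 1978-04-25
$ chron.markday d='2139-01-17'
= 2139-01-17
$ chron.markday d='%0'
= 2139-01-17
$ chron.untilx d='%0'
= 0
$ cabinet.openup p='/granoste'
= vigismi
$ chron.roll n='375'
= 2140-01-27
$ chron.markday d='2082-02-28'
= 2082-02-28
$ chron.lastday
= 2082-02-28
$ chron.monthhop n='-10'
= 2081-04-28
$ chron.monthhop n='11'
= 2082-03-28
$ chron.roll n='327'
= 2083-02-18
$ chron.yhop n='5'
= 2088-02-18


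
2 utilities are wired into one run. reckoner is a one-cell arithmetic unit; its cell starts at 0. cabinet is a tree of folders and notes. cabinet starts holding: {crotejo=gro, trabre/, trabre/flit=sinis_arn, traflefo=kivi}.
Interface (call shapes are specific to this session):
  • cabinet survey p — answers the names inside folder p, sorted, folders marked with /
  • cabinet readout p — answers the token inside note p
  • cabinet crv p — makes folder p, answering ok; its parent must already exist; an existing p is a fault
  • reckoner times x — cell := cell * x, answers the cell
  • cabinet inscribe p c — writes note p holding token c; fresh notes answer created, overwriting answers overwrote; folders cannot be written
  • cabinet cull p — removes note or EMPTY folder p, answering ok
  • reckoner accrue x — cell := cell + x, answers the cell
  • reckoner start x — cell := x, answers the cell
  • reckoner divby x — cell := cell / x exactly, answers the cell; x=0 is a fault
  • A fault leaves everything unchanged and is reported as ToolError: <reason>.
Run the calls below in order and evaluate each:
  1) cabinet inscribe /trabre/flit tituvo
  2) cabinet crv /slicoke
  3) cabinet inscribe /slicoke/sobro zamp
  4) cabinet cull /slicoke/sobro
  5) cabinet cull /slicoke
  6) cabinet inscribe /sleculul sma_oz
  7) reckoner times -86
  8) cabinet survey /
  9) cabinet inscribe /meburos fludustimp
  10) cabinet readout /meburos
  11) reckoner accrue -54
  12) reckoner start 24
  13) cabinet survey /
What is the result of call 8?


Answer: [crotejo, sleculul, trabre/, traflefo]

Derivation:
$ cabinet inscribe p→/trabre/flit c→tituvo
  overwrote
$ cabinet crv p→/slicoke
  ok
$ cabinet inscribe p→/slicoke/sobro c→zamp
  created
$ cabinet cull p→/slicoke/sobro
  ok
$ cabinet cull p→/slicoke
  ok
$ cabinet inscribe p→/sleculul c→sma_oz
  created
$ reckoner times x→-86
  0
$ cabinet survey p→/
  [crotejo, sleculul, trabre/, traflefo]
$ cabinet inscribe p→/meburos c→fludustimp
  created
$ cabinet readout p→/meburos
  fludustimp
$ reckoner accrue x→-54
  -54
$ reckoner start x→24
  24
$ cabinet survey p→/
  [crotejo, meburos, sleculul, trabre/, traflefo]


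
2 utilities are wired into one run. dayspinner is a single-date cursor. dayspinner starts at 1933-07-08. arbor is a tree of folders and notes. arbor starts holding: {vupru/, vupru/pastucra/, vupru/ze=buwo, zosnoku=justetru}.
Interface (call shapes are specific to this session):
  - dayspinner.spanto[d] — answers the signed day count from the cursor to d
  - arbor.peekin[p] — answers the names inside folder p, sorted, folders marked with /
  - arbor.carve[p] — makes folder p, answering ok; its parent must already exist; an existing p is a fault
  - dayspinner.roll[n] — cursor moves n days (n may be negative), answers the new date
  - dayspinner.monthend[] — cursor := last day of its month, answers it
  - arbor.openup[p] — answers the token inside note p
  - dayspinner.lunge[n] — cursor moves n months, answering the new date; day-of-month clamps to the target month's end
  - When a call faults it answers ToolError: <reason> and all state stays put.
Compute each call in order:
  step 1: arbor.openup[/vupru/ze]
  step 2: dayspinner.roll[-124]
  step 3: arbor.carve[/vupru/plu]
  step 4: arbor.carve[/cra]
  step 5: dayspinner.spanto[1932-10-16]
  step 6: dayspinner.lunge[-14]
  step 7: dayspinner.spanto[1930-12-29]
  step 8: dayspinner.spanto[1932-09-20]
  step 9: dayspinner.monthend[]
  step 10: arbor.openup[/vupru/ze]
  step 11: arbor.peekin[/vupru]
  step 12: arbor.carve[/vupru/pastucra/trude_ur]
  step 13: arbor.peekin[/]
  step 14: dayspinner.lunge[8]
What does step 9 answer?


Answer: 1932-01-31

Derivation:
# openup(p='/vupru/ze') -> buwo
# roll(n='-124') -> 1933-03-06
# carve(p='/vupru/plu') -> ok
# carve(p='/cra') -> ok
# spanto(d='1932-10-16') -> -141
# lunge(n='-14') -> 1932-01-06
# spanto(d='1930-12-29') -> -373
# spanto(d='1932-09-20') -> 258
# monthend() -> 1932-01-31
# openup(p='/vupru/ze') -> buwo
# peekin(p='/vupru') -> [pastucra/, plu/, ze]
# carve(p='/vupru/pastucra/trude_ur') -> ok
# peekin(p='/') -> [cra/, vupru/, zosnoku]
# lunge(n='8') -> 1932-09-30


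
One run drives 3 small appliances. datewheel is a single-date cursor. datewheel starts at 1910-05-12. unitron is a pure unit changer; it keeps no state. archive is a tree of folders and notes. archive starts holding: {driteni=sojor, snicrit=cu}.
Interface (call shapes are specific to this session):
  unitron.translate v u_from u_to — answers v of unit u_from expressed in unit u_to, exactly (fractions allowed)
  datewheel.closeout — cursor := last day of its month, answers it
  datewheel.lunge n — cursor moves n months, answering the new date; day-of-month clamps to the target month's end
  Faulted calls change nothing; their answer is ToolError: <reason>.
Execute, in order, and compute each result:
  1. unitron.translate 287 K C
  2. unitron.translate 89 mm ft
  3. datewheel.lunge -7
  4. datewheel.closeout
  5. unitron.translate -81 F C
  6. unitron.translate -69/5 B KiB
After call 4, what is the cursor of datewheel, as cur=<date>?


Answer: cur=1909-10-31

Derivation:
% translate v='287' u_from='K' u_to='C'
[out] 277/20
% translate v='89' u_from='mm' u_to='ft'
[out] 445/1524
% lunge n='-7'
[out] 1909-10-12
% closeout
[out] 1909-10-31
% translate v='-81' u_from='F' u_to='C'
[out] -565/9
% translate v='-69/5' u_from='B' u_to='KiB'
[out] -69/5120


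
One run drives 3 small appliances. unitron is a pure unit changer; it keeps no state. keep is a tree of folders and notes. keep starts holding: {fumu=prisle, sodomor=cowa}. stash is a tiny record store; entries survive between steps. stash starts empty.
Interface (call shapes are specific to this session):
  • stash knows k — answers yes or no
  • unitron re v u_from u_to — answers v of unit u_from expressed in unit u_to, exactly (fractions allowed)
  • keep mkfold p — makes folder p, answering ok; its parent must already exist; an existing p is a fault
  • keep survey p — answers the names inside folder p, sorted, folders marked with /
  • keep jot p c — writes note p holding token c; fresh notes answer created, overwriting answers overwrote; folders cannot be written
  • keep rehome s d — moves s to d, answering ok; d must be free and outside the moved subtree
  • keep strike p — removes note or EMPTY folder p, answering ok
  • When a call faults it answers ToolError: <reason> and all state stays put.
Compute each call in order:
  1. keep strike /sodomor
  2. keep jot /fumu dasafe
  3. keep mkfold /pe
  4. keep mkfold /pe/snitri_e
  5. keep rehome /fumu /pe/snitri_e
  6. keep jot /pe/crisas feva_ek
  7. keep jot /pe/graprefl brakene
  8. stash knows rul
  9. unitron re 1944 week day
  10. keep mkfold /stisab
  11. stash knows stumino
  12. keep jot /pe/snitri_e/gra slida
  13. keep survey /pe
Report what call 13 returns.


Answer: [crisas, graprefl, snitri_e/]

Derivation:
-> keep strike(p: /sodomor)
<- ok
-> keep jot(p: /fumu, c: dasafe)
<- overwrote
-> keep mkfold(p: /pe)
<- ok
-> keep mkfold(p: /pe/snitri_e)
<- ok
-> keep rehome(s: /fumu, d: /pe/snitri_e)
<- ToolError: exists
-> keep jot(p: /pe/crisas, c: feva_ek)
<- created
-> keep jot(p: /pe/graprefl, c: brakene)
<- created
-> stash knows(k: rul)
<- no
-> unitron re(v: 1944, u_from: week, u_to: day)
<- 13608
-> keep mkfold(p: /stisab)
<- ok
-> stash knows(k: stumino)
<- no
-> keep jot(p: /pe/snitri_e/gra, c: slida)
<- created
-> keep survey(p: /pe)
<- [crisas, graprefl, snitri_e/]


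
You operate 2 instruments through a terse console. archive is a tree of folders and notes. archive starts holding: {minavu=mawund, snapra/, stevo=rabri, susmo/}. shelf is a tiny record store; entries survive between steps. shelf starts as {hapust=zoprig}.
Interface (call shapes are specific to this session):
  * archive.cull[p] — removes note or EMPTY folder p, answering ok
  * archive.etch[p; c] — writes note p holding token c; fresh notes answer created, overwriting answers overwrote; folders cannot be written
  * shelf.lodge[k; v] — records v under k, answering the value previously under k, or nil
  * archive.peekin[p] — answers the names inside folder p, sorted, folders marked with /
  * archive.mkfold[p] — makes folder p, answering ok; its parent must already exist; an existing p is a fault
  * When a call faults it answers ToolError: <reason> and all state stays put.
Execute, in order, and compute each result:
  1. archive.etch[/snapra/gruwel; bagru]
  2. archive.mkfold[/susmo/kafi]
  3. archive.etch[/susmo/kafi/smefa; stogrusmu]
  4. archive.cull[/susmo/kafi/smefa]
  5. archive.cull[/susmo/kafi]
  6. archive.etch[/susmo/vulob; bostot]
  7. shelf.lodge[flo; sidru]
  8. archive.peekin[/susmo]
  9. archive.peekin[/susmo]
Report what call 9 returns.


Answer: [vulob]

Derivation:
Next I call etch(p='/snapra/gruwel', c='bagru'), which returns created.
Now I run mkfold(p='/susmo/kafi'), — result: ok.
Calling etch(p='/susmo/kafi/smefa', c='stogrusmu'), — result: created.
I run cull(p='/susmo/kafi/smefa'), — result: ok.
I use cull(p='/susmo/kafi'): ok.
I use etch(p='/susmo/vulob', c='bostot'): created.
Using lodge(k='flo', v='sidru'), giving nil.
Calling peekin(p='/susmo'): [vulob].
Using peekin(p='/susmo'), yielding [vulob].


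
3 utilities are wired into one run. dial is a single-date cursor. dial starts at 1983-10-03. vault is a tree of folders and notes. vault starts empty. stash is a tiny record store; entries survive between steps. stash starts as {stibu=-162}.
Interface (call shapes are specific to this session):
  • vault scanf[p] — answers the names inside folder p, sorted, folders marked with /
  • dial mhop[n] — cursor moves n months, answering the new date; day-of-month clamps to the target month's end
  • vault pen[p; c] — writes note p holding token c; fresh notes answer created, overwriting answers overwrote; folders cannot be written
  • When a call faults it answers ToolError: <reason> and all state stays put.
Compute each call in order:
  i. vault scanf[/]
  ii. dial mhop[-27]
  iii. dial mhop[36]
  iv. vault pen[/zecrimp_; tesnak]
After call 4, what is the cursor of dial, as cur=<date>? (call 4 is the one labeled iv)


Answer: cur=1984-07-03

Derivation:
I run vault scanf on p=/, and get [].
I use dial mhop on n=-27, — result: 1981-07-03.
Invoking dial mhop on n=36, giving 1984-07-03.
I invoke vault pen on p=/zecrimp_, c=tesnak, giving created.


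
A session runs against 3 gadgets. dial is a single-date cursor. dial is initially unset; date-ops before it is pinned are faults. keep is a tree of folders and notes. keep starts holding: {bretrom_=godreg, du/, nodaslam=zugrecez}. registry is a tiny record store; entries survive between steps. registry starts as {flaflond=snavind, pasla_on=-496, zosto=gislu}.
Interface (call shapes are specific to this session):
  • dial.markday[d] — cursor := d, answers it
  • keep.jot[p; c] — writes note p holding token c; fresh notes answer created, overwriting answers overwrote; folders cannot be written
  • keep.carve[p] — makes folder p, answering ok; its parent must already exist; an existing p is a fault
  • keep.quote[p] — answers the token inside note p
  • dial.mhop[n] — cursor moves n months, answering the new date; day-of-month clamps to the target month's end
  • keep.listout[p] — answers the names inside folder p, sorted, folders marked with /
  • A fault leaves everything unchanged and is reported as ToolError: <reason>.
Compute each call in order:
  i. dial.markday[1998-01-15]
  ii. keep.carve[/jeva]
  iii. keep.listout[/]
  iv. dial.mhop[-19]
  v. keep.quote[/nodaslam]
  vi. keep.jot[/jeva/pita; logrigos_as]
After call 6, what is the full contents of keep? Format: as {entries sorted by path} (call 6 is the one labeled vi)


Answer: {bretrom_=godreg, du/, jeva/, jeva/pita=logrigos_as, nodaslam=zugrecez}

Derivation:
Do: dial.markday[d='1998-01-15']
See: 1998-01-15
Do: keep.carve[p='/jeva']
See: ok
Do: keep.listout[p='/']
See: [bretrom_, du/, jeva/, nodaslam]
Do: dial.mhop[n='-19']
See: 1996-06-15
Do: keep.quote[p='/nodaslam']
See: zugrecez
Do: keep.jot[p='/jeva/pita'; c='logrigos_as']
See: created


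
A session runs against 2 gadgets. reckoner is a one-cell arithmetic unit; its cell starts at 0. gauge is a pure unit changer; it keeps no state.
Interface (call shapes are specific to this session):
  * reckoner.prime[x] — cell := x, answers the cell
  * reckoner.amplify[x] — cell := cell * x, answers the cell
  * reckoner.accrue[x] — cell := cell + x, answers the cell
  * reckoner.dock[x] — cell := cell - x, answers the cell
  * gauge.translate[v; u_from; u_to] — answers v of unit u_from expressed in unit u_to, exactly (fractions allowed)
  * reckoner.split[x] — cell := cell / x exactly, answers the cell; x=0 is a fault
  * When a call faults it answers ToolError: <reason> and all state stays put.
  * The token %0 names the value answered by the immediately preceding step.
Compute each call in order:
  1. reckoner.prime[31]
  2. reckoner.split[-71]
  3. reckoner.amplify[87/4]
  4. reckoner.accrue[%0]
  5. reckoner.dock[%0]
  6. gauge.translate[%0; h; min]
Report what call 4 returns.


Answer: -2697/142

Derivation:
Calling prime using x: 31, and see 31.
Calling split using x: -71, and observe -31/71.
Now I run amplify using x: 87/4, which returns -2697/284.
Calling accrue using x: %0, and see -2697/142.
I call dock using x: %0, which returns 0.
I run translate using v: %0, u_from: h, u_to: min, → 0.


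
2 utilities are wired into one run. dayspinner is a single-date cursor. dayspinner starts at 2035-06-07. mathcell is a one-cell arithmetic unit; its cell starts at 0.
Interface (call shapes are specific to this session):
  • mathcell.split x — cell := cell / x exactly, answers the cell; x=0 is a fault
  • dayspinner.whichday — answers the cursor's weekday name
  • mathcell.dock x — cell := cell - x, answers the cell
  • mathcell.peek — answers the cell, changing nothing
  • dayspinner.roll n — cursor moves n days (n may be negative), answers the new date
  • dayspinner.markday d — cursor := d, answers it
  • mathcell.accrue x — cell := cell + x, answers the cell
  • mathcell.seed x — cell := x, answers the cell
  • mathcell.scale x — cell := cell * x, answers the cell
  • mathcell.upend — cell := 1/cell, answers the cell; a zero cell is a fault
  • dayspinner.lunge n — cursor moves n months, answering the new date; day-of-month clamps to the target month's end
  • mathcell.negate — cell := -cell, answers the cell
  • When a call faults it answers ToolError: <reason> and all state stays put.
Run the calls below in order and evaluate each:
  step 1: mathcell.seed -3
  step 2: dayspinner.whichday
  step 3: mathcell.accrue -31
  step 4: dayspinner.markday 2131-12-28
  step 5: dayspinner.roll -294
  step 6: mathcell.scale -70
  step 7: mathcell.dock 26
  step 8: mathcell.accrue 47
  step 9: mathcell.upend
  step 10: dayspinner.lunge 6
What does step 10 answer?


-- mathcell.seed(x=-3) => -3
-- dayspinner.whichday() => Thursday
-- mathcell.accrue(x=-31) => -34
-- dayspinner.markday(d=2131-12-28) => 2131-12-28
-- dayspinner.roll(n=-294) => 2131-03-09
-- mathcell.scale(x=-70) => 2380
-- mathcell.dock(x=26) => 2354
-- mathcell.accrue(x=47) => 2401
-- mathcell.upend() => 1/2401
-- dayspinner.lunge(n=6) => 2131-09-09

Answer: 2131-09-09


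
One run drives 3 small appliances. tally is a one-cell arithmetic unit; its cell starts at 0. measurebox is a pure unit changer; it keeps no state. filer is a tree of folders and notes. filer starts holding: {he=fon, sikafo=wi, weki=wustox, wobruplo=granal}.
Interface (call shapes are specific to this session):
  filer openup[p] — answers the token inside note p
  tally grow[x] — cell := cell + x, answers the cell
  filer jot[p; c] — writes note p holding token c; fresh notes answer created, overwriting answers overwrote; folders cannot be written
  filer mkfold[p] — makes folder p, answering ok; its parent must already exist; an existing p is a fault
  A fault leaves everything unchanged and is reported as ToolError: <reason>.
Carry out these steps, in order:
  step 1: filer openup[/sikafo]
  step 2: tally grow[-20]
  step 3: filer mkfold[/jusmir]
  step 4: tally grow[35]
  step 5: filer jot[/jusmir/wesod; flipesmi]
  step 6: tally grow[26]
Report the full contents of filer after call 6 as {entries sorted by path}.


Step: filer openup[p='/sikafo']
Result: wi
Step: tally grow[x='-20']
Result: -20
Step: filer mkfold[p='/jusmir']
Result: ok
Step: tally grow[x='35']
Result: 15
Step: filer jot[p='/jusmir/wesod'; c='flipesmi']
Result: created
Step: tally grow[x='26']
Result: 41

Answer: {he=fon, jusmir/, jusmir/wesod=flipesmi, sikafo=wi, weki=wustox, wobruplo=granal}


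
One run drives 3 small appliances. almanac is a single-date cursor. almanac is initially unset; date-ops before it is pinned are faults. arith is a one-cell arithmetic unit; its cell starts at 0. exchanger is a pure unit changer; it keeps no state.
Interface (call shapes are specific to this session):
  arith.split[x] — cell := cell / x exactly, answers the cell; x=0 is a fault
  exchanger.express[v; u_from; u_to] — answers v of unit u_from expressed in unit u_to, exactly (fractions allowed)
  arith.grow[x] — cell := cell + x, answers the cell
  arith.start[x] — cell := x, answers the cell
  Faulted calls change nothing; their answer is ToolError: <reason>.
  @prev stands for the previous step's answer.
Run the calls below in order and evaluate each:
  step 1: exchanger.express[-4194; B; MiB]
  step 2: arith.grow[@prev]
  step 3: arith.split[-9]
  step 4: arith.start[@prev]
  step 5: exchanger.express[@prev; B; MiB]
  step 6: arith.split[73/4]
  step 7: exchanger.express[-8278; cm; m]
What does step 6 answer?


Do: exchanger.express[v='-4194'; u_from='B'; u_to='MiB']
See: -2097/524288
Do: arith.grow[x='@prev']
See: -2097/524288
Do: arith.split[x='-9']
See: 233/524288
Do: arith.start[x='@prev']
See: 233/524288
Do: exchanger.express[v='@prev'; u_from='B'; u_to='MiB']
See: 233/549755813888
Do: arith.split[x='73/4']
See: 233/9568256
Do: exchanger.express[v='-8278'; u_from='cm'; u_to='m']
See: -4139/50

Answer: 233/9568256


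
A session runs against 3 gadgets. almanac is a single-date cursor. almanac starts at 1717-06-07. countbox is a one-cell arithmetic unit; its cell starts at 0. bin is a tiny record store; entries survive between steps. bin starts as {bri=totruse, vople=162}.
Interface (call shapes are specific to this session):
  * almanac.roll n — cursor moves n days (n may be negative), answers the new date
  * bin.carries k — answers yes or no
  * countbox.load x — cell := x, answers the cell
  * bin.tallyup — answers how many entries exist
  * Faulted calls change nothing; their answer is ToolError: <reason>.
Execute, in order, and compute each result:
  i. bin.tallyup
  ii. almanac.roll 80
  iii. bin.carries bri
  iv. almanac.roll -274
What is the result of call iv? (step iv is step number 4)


Do: bin.tallyup[]
See: 2
Do: almanac.roll[n: 80]
See: 1717-08-26
Do: bin.carries[k: bri]
See: yes
Do: almanac.roll[n: -274]
See: 1716-11-25

Answer: 1716-11-25


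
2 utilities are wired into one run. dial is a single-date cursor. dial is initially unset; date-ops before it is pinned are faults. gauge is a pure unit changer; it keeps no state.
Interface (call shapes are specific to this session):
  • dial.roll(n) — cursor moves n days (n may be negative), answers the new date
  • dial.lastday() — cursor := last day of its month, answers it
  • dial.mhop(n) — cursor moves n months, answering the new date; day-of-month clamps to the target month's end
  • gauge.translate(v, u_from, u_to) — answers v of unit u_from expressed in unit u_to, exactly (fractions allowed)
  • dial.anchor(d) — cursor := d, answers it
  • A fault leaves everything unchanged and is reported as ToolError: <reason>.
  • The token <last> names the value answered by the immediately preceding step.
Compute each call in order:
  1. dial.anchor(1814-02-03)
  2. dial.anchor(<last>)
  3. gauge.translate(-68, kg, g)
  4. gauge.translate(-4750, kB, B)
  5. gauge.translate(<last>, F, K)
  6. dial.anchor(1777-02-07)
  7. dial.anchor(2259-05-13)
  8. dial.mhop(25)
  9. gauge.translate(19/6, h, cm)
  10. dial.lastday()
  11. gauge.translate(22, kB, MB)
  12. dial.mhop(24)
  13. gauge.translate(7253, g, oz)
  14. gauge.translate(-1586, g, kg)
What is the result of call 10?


Answer: 2261-06-30

Derivation:
-> dial.anchor(d='1814-02-03')
<- 1814-02-03
-> dial.anchor(d='<last>')
<- 1814-02-03
-> gauge.translate(v='-68', u_from='kg', u_to='g')
<- -68000
-> gauge.translate(v='-4750', u_from='kB', u_to='B')
<- -4750000
-> gauge.translate(v='<last>', u_from='F', u_to='K')
<- -158318011/60
-> dial.anchor(d='1777-02-07')
<- 1777-02-07
-> dial.anchor(d='2259-05-13')
<- 2259-05-13
-> dial.mhop(n='25')
<- 2261-06-13
-> gauge.translate(v='19/6', u_from='h', u_to='cm')
<- ToolError: incompatible units
-> dial.lastday()
<- 2261-06-30
-> gauge.translate(v='22', u_from='kB', u_to='MB')
<- 11/500
-> dial.mhop(n='24')
<- 2263-06-30
-> gauge.translate(v='7253', u_from='g', u_to='oz')
<- 11604800000/45359237
-> gauge.translate(v='-1586', u_from='g', u_to='kg')
<- -793/500


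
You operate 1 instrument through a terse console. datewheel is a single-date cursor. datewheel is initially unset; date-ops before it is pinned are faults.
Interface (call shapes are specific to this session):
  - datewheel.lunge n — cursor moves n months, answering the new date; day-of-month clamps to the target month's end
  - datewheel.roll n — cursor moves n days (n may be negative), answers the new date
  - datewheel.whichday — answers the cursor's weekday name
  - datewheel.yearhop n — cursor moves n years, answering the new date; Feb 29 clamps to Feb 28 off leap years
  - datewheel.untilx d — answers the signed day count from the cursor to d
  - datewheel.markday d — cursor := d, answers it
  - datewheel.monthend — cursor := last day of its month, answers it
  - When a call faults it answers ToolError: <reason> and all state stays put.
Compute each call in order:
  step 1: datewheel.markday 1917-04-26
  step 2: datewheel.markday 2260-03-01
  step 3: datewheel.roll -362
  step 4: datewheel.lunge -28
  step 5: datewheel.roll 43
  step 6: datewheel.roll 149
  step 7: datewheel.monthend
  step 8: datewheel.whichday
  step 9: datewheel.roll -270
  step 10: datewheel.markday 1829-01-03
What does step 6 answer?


Next I call datewheel.markday(d='1917-04-26'), — result: 1917-04-26.
I invoke datewheel.markday(d='2260-03-01'), — result: 2260-03-01.
Calling datewheel.roll(n='-362'), and observe 2259-03-05.
I call datewheel.lunge(n='-28'), and see 2256-11-05.
Then datewheel.roll(n='43'), and observe 2256-12-18.
Calling datewheel.roll(n='149'): 2257-05-16.
Calling datewheel.monthend, — result: 2257-05-31.
Then datewheel.whichday(), — result: Sunday.
Calling datewheel.roll(n='-270'), yielding 2256-09-03.
Next I call datewheel.markday(d='1829-01-03'), and see 1829-01-03.

Answer: 2257-05-16


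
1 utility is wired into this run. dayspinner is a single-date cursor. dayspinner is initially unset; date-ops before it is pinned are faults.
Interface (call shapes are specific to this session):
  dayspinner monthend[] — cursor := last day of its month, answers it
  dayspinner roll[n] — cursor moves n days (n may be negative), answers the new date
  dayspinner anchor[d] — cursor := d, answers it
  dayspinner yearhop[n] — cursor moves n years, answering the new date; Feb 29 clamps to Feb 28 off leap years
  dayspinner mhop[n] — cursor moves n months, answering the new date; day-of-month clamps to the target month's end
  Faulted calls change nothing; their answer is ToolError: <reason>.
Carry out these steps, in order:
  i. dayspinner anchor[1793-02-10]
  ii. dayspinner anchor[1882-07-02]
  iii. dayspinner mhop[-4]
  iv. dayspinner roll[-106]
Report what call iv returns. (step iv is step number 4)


Do: dayspinner anchor[d='1793-02-10']
See: 1793-02-10
Do: dayspinner anchor[d='1882-07-02']
See: 1882-07-02
Do: dayspinner mhop[n='-4']
See: 1882-03-02
Do: dayspinner roll[n='-106']
See: 1881-11-16

Answer: 1881-11-16


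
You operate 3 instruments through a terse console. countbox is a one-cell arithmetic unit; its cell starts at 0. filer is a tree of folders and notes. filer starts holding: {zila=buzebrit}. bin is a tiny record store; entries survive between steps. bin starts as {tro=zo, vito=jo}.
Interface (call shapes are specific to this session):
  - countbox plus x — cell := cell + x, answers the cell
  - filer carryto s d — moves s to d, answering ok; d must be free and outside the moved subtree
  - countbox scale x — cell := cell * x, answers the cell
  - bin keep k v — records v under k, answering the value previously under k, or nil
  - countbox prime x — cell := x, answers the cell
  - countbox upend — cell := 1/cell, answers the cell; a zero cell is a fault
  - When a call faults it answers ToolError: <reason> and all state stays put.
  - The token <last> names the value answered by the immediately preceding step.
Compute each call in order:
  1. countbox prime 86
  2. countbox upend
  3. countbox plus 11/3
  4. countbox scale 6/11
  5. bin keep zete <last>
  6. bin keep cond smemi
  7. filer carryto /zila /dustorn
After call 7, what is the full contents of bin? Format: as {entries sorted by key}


Answer: {cond=smemi, tro=zo, vito=jo, zete=949/473}

Derivation:
·→ countbox prime(86)
·← 86
·→ countbox upend()
·← 1/86
·→ countbox plus(11/3)
·← 949/258
·→ countbox scale(6/11)
·← 949/473
·→ bin keep(zete, <last>)
·← nil
·→ bin keep(cond, smemi)
·← nil
·→ filer carryto(/zila, /dustorn)
·← ok


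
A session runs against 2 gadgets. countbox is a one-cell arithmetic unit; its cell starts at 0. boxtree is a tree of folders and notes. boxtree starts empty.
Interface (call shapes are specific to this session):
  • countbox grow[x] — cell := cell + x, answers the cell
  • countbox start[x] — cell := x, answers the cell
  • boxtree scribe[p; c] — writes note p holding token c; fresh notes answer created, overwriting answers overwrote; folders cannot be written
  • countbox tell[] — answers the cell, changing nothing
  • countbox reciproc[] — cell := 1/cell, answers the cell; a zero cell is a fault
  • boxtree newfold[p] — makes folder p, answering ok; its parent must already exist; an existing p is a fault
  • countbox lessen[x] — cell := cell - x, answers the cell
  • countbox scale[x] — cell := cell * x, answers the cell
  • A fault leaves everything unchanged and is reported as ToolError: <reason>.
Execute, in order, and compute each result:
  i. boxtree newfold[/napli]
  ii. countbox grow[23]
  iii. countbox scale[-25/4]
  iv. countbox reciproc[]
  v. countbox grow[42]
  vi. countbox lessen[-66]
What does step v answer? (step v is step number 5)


-> boxtree newfold(p: /napli)
<- ok
-> countbox grow(x: 23)
<- 23
-> countbox scale(x: -25/4)
<- -575/4
-> countbox reciproc()
<- -4/575
-> countbox grow(x: 42)
<- 24146/575
-> countbox lessen(x: -66)
<- 62096/575

Answer: 24146/575


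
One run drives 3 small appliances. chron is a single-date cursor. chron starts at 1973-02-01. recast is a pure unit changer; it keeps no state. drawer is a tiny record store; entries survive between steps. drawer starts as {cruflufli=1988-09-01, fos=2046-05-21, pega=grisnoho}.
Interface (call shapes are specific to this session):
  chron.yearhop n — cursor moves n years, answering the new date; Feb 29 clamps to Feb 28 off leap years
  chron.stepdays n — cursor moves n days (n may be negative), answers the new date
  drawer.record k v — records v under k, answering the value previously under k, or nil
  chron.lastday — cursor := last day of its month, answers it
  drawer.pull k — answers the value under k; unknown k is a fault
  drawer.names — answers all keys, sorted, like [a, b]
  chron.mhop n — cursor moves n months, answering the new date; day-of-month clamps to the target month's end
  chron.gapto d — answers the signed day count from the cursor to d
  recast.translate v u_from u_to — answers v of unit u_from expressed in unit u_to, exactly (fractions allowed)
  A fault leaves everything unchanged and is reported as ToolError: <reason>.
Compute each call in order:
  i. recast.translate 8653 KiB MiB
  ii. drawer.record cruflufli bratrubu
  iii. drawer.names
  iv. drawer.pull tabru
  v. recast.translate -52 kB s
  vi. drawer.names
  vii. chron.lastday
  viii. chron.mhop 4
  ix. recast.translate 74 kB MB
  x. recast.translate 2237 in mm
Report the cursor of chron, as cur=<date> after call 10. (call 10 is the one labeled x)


==> recast.translate(8653, KiB, MiB)
<== 8653/1024
==> drawer.record(cruflufli, bratrubu)
<== 1988-09-01
==> drawer.names()
<== [cruflufli, fos, pega]
==> drawer.pull(tabru)
<== ToolError: no such key tabru
==> recast.translate(-52, kB, s)
<== ToolError: incompatible units
==> drawer.names()
<== [cruflufli, fos, pega]
==> chron.lastday()
<== 1973-02-28
==> chron.mhop(4)
<== 1973-06-28
==> recast.translate(74, kB, MB)
<== 37/500
==> recast.translate(2237, in, mm)
<== 284099/5

Answer: cur=1973-06-28


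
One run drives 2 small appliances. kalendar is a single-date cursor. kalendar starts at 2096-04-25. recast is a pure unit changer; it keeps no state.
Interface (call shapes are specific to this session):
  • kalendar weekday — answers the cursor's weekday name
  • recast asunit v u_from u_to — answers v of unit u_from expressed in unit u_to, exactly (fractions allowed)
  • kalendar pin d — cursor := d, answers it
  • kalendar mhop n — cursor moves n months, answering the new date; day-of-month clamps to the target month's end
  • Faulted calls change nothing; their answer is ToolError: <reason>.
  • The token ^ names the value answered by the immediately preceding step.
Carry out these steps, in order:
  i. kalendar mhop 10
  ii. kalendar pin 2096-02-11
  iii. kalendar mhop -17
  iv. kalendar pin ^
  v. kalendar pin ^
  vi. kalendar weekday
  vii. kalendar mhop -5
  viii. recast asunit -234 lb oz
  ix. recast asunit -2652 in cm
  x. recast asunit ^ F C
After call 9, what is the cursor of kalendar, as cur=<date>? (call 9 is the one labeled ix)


Answer: cur=2094-04-11

Derivation:
> kalendar mhop n='10'
[out] 2097-02-25
> kalendar pin d='2096-02-11'
[out] 2096-02-11
> kalendar mhop n='-17'
[out] 2094-09-11
> kalendar pin d='^'
[out] 2094-09-11
> kalendar pin d='^'
[out] 2094-09-11
> kalendar weekday
[out] Saturday
> kalendar mhop n='-5'
[out] 2094-04-11
> recast asunit v='-234' u_from='lb' u_to='oz'
[out] -3744
> recast asunit v='-2652' u_from='in' u_to='cm'
[out] -168402/25
> recast asunit v='^' u_from='F' u_to='C'
[out] -169202/45
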